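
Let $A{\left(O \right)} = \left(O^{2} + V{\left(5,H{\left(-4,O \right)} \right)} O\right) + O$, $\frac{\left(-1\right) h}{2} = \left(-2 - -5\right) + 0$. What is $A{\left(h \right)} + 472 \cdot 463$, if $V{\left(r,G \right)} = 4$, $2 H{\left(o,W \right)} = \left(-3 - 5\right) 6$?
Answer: $218542$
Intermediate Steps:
$H{\left(o,W \right)} = -24$ ($H{\left(o,W \right)} = \frac{\left(-3 - 5\right) 6}{2} = \frac{\left(-8\right) 6}{2} = \frac{1}{2} \left(-48\right) = -24$)
$h = -6$ ($h = - 2 \left(\left(-2 - -5\right) + 0\right) = - 2 \left(\left(-2 + 5\right) + 0\right) = - 2 \left(3 + 0\right) = \left(-2\right) 3 = -6$)
$A{\left(O \right)} = O^{2} + 5 O$ ($A{\left(O \right)} = \left(O^{2} + 4 O\right) + O = O^{2} + 5 O$)
$A{\left(h \right)} + 472 \cdot 463 = - 6 \left(5 - 6\right) + 472 \cdot 463 = \left(-6\right) \left(-1\right) + 218536 = 6 + 218536 = 218542$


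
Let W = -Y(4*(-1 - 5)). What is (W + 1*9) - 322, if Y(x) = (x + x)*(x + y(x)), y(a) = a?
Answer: -2617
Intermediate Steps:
Y(x) = 4*x² (Y(x) = (x + x)*(x + x) = (2*x)*(2*x) = 4*x²)
W = -2304 (W = -4*(4*(-1 - 5))² = -4*(4*(-6))² = -4*(-24)² = -4*576 = -1*2304 = -2304)
(W + 1*9) - 322 = (-2304 + 1*9) - 322 = (-2304 + 9) - 322 = -2295 - 322 = -2617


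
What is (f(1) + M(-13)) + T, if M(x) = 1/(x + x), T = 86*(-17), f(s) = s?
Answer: -37987/26 ≈ -1461.0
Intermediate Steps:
T = -1462
M(x) = 1/(2*x)
(f(1) + M(-13)) + T = (1 + (½)/(-13)) - 1462 = (1 + (½)*(-1/13)) - 1462 = (1 - 1/26) - 1462 = 25/26 - 1462 = -37987/26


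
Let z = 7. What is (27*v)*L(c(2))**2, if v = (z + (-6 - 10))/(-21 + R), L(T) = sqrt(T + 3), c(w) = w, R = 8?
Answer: 1215/13 ≈ 93.462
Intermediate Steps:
L(T) = sqrt(3 + T)
v = 9/13 (v = (7 + (-6 - 10))/(-21 + 8) = (7 - 16)/(-13) = -9*(-1/13) = 9/13 ≈ 0.69231)
(27*v)*L(c(2))**2 = (27*(9/13))*(sqrt(3 + 2))**2 = 243*(sqrt(5))**2/13 = (243/13)*5 = 1215/13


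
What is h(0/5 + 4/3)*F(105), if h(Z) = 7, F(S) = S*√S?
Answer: 735*√105 ≈ 7531.5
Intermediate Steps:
F(S) = S^(3/2)
h(0/5 + 4/3)*F(105) = 7*105^(3/2) = 7*(105*√105) = 735*√105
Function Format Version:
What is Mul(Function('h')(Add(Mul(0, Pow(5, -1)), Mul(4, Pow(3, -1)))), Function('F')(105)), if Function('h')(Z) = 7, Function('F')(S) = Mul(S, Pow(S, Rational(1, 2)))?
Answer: Mul(735, Pow(105, Rational(1, 2))) ≈ 7531.5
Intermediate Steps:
Function('F')(S) = Pow(S, Rational(3, 2))
Mul(Function('h')(Add(Mul(0, Pow(5, -1)), Mul(4, Pow(3, -1)))), Function('F')(105)) = Mul(7, Pow(105, Rational(3, 2))) = Mul(7, Mul(105, Pow(105, Rational(1, 2)))) = Mul(735, Pow(105, Rational(1, 2)))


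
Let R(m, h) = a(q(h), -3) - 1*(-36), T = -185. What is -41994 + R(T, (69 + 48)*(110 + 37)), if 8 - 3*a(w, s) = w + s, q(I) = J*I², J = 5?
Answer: -1479153868/3 ≈ -4.9305e+8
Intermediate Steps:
q(I) = 5*I²
a(w, s) = 8/3 - s/3 - w/3 (a(w, s) = 8/3 - (w + s)/3 = 8/3 - (s + w)/3 = 8/3 + (-s/3 - w/3) = 8/3 - s/3 - w/3)
R(m, h) = 119/3 - 5*h²/3 (R(m, h) = (8/3 - ⅓*(-3) - 5*h²/3) - 1*(-36) = (8/3 + 1 - 5*h²/3) + 36 = (11/3 - 5*h²/3) + 36 = 119/3 - 5*h²/3)
-41994 + R(T, (69 + 48)*(110 + 37)) = -41994 + (119/3 - 5*(69 + 48)²*(110 + 37)²/3) = -41994 + (119/3 - 5*(117*147)²/3) = -41994 + (119/3 - 5/3*17199²) = -41994 + (119/3 - 5/3*295805601) = -41994 + (119/3 - 493009335) = -41994 - 1479027886/3 = -1479153868/3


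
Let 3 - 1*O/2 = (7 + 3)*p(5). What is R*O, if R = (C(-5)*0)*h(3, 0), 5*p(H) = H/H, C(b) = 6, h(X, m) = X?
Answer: 0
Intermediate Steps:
p(H) = 1/5 (p(H) = (H/H)/5 = (1/5)*1 = 1/5)
O = 2 (O = 6 - 2*(7 + 3)/5 = 6 - 20/5 = 6 - 2*2 = 6 - 4 = 2)
R = 0 (R = (6*0)*3 = 0*3 = 0)
R*O = 0*2 = 0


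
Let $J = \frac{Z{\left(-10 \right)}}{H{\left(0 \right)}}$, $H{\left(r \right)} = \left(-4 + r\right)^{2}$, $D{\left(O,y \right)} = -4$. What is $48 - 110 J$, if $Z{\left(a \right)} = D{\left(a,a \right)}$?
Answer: $\frac{151}{2} \approx 75.5$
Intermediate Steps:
$Z{\left(a \right)} = -4$
$J = - \frac{1}{4}$ ($J = - \frac{4}{\left(-4 + 0\right)^{2}} = - \frac{4}{\left(-4\right)^{2}} = - \frac{4}{16} = \left(-4\right) \frac{1}{16} = - \frac{1}{4} \approx -0.25$)
$48 - 110 J = 48 - - \frac{55}{2} = 48 + \frac{55}{2} = \frac{151}{2}$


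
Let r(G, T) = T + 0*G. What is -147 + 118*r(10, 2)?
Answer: 89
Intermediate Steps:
r(G, T) = T (r(G, T) = T + 0 = T)
-147 + 118*r(10, 2) = -147 + 118*2 = -147 + 236 = 89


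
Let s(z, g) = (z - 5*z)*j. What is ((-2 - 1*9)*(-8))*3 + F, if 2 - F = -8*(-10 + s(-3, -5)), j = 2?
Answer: 378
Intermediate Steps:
s(z, g) = -8*z (s(z, g) = (z - 5*z)*2 = -4*z*2 = -8*z)
F = 114 (F = 2 - (-8)*(-10 - 8*(-3)) = 2 - (-8)*(-10 + 24) = 2 - (-8)*14 = 2 - 1*(-112) = 2 + 112 = 114)
((-2 - 1*9)*(-8))*3 + F = ((-2 - 1*9)*(-8))*3 + 114 = ((-2 - 9)*(-8))*3 + 114 = -11*(-8)*3 + 114 = 88*3 + 114 = 264 + 114 = 378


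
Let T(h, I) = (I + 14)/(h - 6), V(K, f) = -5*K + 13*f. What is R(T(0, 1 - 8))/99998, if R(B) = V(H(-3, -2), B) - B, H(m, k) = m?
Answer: 1/99998 ≈ 1.0000e-5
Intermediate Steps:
T(h, I) = (14 + I)/(-6 + h)
R(B) = 15 + 12*B (R(B) = (-5*(-3) + 13*B) - B = (15 + 13*B) - B = 15 + 12*B)
R(T(0, 1 - 8))/99998 = (15 + 12*((14 + (1 - 8))/(-6 + 0)))/99998 = (15 + 12*((14 - 7)/(-6)))*(1/99998) = (15 + 12*(-⅙*7))*(1/99998) = (15 + 12*(-7/6))*(1/99998) = (15 - 14)*(1/99998) = 1*(1/99998) = 1/99998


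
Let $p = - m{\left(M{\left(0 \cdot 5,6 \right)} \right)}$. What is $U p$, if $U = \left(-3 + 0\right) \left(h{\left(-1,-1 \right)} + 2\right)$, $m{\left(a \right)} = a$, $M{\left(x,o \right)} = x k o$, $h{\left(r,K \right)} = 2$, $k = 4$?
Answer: $0$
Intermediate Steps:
$M{\left(x,o \right)} = 4 o x$ ($M{\left(x,o \right)} = x 4 o = 4 x o = 4 o x$)
$p = 0$ ($p = - 4 \cdot 6 \cdot 0 \cdot 5 = - 4 \cdot 6 \cdot 0 = \left(-1\right) 0 = 0$)
$U = -12$ ($U = \left(-3 + 0\right) \left(2 + 2\right) = \left(-3\right) 4 = -12$)
$U p = \left(-12\right) 0 = 0$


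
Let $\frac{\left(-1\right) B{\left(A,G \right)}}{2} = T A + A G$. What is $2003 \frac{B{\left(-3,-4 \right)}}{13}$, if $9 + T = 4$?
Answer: $- \frac{108162}{13} \approx -8320.2$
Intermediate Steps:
$T = -5$ ($T = -9 + 4 = -5$)
$B{\left(A,G \right)} = 10 A - 2 A G$ ($B{\left(A,G \right)} = - 2 \left(- 5 A + A G\right) = 10 A - 2 A G$)
$2003 \frac{B{\left(-3,-4 \right)}}{13} = 2003 \frac{2 \left(-3\right) \left(5 - -4\right)}{13} = 2003 \cdot 2 \left(-3\right) \left(5 + 4\right) \frac{1}{13} = 2003 \cdot 2 \left(-3\right) 9 \cdot \frac{1}{13} = 2003 \left(\left(-54\right) \frac{1}{13}\right) = 2003 \left(- \frac{54}{13}\right) = - \frac{108162}{13}$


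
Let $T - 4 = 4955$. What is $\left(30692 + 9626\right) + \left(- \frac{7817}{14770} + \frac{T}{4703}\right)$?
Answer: $\frac{2800658213659}{69463310} \approx 40319.0$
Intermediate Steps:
$T = 4959$ ($T = 4 + 4955 = 4959$)
$\left(30692 + 9626\right) + \left(- \frac{7817}{14770} + \frac{T}{4703}\right) = \left(30692 + 9626\right) + \left(- \frac{7817}{14770} + \frac{4959}{4703}\right) = 40318 + \left(\left(-7817\right) \frac{1}{14770} + 4959 \cdot \frac{1}{4703}\right) = 40318 + \left(- \frac{7817}{14770} + \frac{4959}{4703}\right) = 40318 + \frac{36481079}{69463310} = \frac{2800658213659}{69463310}$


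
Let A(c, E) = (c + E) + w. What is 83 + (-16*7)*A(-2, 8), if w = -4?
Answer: -141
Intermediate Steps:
A(c, E) = -4 + E + c (A(c, E) = (c + E) - 4 = (E + c) - 4 = -4 + E + c)
83 + (-16*7)*A(-2, 8) = 83 + (-16*7)*(-4 + 8 - 2) = 83 - 112*2 = 83 - 224 = -141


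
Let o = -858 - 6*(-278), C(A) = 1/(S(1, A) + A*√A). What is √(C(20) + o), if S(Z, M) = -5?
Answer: √(810 - 1/(5 - 40*√5)) ≈ 28.461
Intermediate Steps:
C(A) = 1/(-5 + A^(3/2)) (C(A) = 1/(-5 + A*√A) = 1/(-5 + A^(3/2)))
o = 810 (o = -858 - 1*(-1668) = -858 + 1668 = 810)
√(C(20) + o) = √(1/(-5 + 20^(3/2)) + 810) = √(1/(-5 + 40*√5) + 810) = √(810 + 1/(-5 + 40*√5))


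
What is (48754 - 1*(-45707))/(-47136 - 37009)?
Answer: -94461/84145 ≈ -1.1226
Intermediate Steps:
(48754 - 1*(-45707))/(-47136 - 37009) = (48754 + 45707)/(-84145) = 94461*(-1/84145) = -94461/84145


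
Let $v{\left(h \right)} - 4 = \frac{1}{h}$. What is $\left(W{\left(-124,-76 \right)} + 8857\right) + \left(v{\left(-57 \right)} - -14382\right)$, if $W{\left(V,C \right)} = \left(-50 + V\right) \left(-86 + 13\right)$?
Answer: $\frac{2048864}{57} \approx 35945.0$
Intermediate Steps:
$v{\left(h \right)} = 4 + \frac{1}{h}$
$W{\left(V,C \right)} = 3650 - 73 V$ ($W{\left(V,C \right)} = \left(-50 + V\right) \left(-73\right) = 3650 - 73 V$)
$\left(W{\left(-124,-76 \right)} + 8857\right) + \left(v{\left(-57 \right)} - -14382\right) = \left(\left(3650 - -9052\right) + 8857\right) + \left(\left(4 + \frac{1}{-57}\right) - -14382\right) = \left(\left(3650 + 9052\right) + 8857\right) + \left(\left(4 - \frac{1}{57}\right) + 14382\right) = \left(12702 + 8857\right) + \left(\frac{227}{57} + 14382\right) = 21559 + \frac{820001}{57} = \frac{2048864}{57}$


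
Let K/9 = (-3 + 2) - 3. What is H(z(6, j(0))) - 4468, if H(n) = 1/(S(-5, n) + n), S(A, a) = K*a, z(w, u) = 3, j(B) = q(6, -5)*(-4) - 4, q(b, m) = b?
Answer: -469141/105 ≈ -4468.0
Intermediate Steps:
K = -36 (K = 9*((-3 + 2) - 3) = 9*(-1 - 3) = 9*(-4) = -36)
j(B) = -28 (j(B) = 6*(-4) - 4 = -24 - 4 = -28)
S(A, a) = -36*a
H(n) = -1/(35*n) (H(n) = 1/(-36*n + n) = 1/(-35*n) = -1/(35*n))
H(z(6, j(0))) - 4468 = -1/35/3 - 4468 = -1/35*⅓ - 4468 = -1/105 - 4468 = -469141/105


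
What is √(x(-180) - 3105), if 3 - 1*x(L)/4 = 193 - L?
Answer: I*√4585 ≈ 67.713*I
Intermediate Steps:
x(L) = -760 + 4*L (x(L) = 12 - 4*(193 - L) = 12 + (-772 + 4*L) = -760 + 4*L)
√(x(-180) - 3105) = √((-760 + 4*(-180)) - 3105) = √((-760 - 720) - 3105) = √(-1480 - 3105) = √(-4585) = I*√4585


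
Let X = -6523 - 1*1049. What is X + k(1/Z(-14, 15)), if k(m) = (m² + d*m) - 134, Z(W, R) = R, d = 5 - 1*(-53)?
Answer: -1732979/225 ≈ -7702.1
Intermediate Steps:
d = 58 (d = 5 + 53 = 58)
k(m) = -134 + m² + 58*m (k(m) = (m² + 58*m) - 134 = -134 + m² + 58*m)
X = -7572 (X = -6523 - 1049 = -7572)
X + k(1/Z(-14, 15)) = -7572 + (-134 + (1/15)² + 58/15) = -7572 + (-134 + (1/15)² + 58*(1/15)) = -7572 + (-134 + 1/225 + 58/15) = -7572 - 29279/225 = -1732979/225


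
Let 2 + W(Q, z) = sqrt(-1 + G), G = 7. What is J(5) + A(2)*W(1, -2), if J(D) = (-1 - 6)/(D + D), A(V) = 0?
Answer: -7/10 ≈ -0.70000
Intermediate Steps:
W(Q, z) = -2 + sqrt(6) (W(Q, z) = -2 + sqrt(-1 + 7) = -2 + sqrt(6))
J(D) = -7/(2*D) (J(D) = -7*1/(2*D) = -7/(2*D))
J(5) + A(2)*W(1, -2) = -7/2/5 + 0*(-2 + sqrt(6)) = -7/2*1/5 + 0 = -7/10 + 0 = -7/10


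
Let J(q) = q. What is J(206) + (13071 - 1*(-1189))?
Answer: 14466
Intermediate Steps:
J(206) + (13071 - 1*(-1189)) = 206 + (13071 - 1*(-1189)) = 206 + (13071 + 1189) = 206 + 14260 = 14466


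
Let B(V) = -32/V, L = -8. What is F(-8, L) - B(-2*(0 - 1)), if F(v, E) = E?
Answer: 8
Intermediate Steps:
F(-8, L) - B(-2*(0 - 1)) = -8 - (-32)/((-2*(0 - 1))) = -8 - (-32)/((-2*(-1))) = -8 - (-32)/2 = -8 - 1*(-16) = -8 + 16 = 8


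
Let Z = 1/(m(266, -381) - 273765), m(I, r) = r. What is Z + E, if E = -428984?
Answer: -117604247665/274146 ≈ -4.2898e+5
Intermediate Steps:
Z = -1/274146 (Z = 1/(-381 - 273765) = 1/(-274146) = -1/274146 ≈ -3.6477e-6)
Z + E = -1/274146 - 428984 = -117604247665/274146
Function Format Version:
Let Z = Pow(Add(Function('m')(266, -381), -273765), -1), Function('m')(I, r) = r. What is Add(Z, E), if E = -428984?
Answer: Rational(-117604247665, 274146) ≈ -4.2898e+5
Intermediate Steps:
Z = Rational(-1, 274146) (Z = Pow(Add(-381, -273765), -1) = Pow(-274146, -1) = Rational(-1, 274146) ≈ -3.6477e-6)
Add(Z, E) = Add(Rational(-1, 274146), -428984) = Rational(-117604247665, 274146)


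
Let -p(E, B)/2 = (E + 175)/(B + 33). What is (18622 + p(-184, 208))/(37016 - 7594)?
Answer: 2243960/3545351 ≈ 0.63293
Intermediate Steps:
p(E, B) = -2*(175 + E)/(33 + B) (p(E, B) = -2*(E + 175)/(B + 33) = -2*(175 + E)/(33 + B))
(18622 + p(-184, 208))/(37016 - 7594) = (18622 + 2*(-175 - 1*(-184))/(33 + 208))/(37016 - 7594) = (18622 + 2*(-175 + 184)/241)/29422 = (18622 + 2*(1/241)*9)*(1/29422) = (18622 + 18/241)*(1/29422) = (4487920/241)*(1/29422) = 2243960/3545351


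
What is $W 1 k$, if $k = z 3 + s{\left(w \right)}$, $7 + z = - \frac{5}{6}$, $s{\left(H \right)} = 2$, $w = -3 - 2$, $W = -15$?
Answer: $\frac{645}{2} \approx 322.5$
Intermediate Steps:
$w = -5$ ($w = -3 - 2 = -5$)
$z = - \frac{47}{6}$ ($z = -7 - \frac{5}{6} = - \frac{47}{6} \approx -7.8333$)
$k = - \frac{43}{2}$ ($k = \left(- \frac{47}{6}\right) 3 + 2 = - \frac{47}{2} + 2 = - \frac{43}{2} \approx -21.5$)
$W 1 k = \left(-15\right) 1 \left(- \frac{43}{2}\right) = \left(-15\right) \left(- \frac{43}{2}\right) = \frac{645}{2}$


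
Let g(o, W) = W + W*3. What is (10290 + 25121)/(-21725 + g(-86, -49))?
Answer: -35411/21921 ≈ -1.6154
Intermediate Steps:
g(o, W) = 4*W (g(o, W) = W + 3*W = 4*W)
(10290 + 25121)/(-21725 + g(-86, -49)) = (10290 + 25121)/(-21725 + 4*(-49)) = 35411/(-21725 - 196) = 35411/(-21921) = 35411*(-1/21921) = -35411/21921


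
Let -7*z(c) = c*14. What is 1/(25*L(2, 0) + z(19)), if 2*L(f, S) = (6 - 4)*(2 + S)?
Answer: 1/12 ≈ 0.083333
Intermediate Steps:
z(c) = -2*c (z(c) = -c*14/7 = -2*c)
L(f, S) = 2 + S (L(f, S) = ((6 - 4)*(2 + S))/2 = (2*(2 + S))/2 = (4 + 2*S)/2 = 2 + S)
1/(25*L(2, 0) + z(19)) = 1/(25*(2 + 0) - 2*19) = 1/(25*2 - 38) = 1/(50 - 38) = 1/12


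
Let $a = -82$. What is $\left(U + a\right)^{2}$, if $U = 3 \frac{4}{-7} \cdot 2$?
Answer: $\frac{357604}{49} \approx 7298.0$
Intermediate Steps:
$U = - \frac{24}{7}$ ($U = 3 \cdot 4 \left(- \frac{1}{7}\right) 2 = 3 \left(- \frac{4}{7}\right) 2 = \left(- \frac{12}{7}\right) 2 = - \frac{24}{7} \approx -3.4286$)
$\left(U + a\right)^{2} = \left(- \frac{24}{7} - 82\right)^{2} = \left(- \frac{598}{7}\right)^{2} = \frac{357604}{49}$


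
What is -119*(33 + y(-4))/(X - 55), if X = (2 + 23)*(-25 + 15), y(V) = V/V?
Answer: 4046/305 ≈ 13.266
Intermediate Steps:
y(V) = 1
X = -250 (X = 25*(-10) = -250)
-119*(33 + y(-4))/(X - 55) = -119*(33 + 1)/(-250 - 55) = -4046/(-305) = -4046*(-1)/305 = -119*(-34/305) = 4046/305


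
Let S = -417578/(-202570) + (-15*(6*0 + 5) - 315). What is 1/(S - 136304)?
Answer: -101285/13844843001 ≈ -7.3157e-6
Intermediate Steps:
S = -39292361/101285 (S = -417578*(-1/202570) + (-15*(0 + 5) - 315) = 208789/101285 + (-15*5 - 315) = 208789/101285 + (-75 - 315) = 208789/101285 - 390 = -39292361/101285 ≈ -387.94)
1/(S - 136304) = 1/(-39292361/101285 - 136304) = 1/(-13844843001/101285) = -101285/13844843001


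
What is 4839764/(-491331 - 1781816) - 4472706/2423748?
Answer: -3649581090209/918255915826 ≈ -3.9745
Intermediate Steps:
4839764/(-491331 - 1781816) - 4472706/2423748 = 4839764/(-2273147) - 4472706*1/2423748 = 4839764*(-1/2273147) - 745451/403958 = -4839764/2273147 - 745451/403958 = -3649581090209/918255915826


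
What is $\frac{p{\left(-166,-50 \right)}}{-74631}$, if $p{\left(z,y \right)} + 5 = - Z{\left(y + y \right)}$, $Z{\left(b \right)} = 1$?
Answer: $\frac{2}{24877} \approx 8.0395 \cdot 10^{-5}$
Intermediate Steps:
$p{\left(z,y \right)} = -6$ ($p{\left(z,y \right)} = -5 - 1 = -6$)
$\frac{p{\left(-166,-50 \right)}}{-74631} = - \frac{6}{-74631} = \left(-6\right) \left(- \frac{1}{74631}\right) = \frac{2}{24877}$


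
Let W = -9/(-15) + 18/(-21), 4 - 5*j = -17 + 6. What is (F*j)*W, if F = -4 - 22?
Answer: 702/35 ≈ 20.057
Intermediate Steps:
j = 3 (j = 4/5 - (-17 + 6)/5 = 4/5 - 1/5*(-11) = 4/5 + 11/5 = 3)
F = -26
W = -9/35 (W = -9*(-1/15) + 18*(-1/21) = 3/5 - 6/7 = -9/35 ≈ -0.25714)
(F*j)*W = -26*3*(-9/35) = -78*(-9/35) = 702/35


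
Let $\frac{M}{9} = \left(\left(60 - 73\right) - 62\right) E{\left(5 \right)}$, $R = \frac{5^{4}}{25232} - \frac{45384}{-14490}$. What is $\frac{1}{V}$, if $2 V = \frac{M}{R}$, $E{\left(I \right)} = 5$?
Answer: $- \frac{192364223}{102828285000} \approx -0.0018707$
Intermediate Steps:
$R = \frac{192364223}{60935280}$ ($R = 625 \cdot \frac{1}{25232} - - \frac{7564}{2415} = \frac{625}{25232} + \frac{7564}{2415} = \frac{192364223}{60935280} \approx 3.1569$)
$M = -3375$ ($M = 9 \left(\left(60 - 73\right) - 62\right) 5 = 9 \left(-13 - 62\right) 5 = 9 \left(\left(-75\right) 5\right) = 9 \left(-375\right) = -3375$)
$V = - \frac{102828285000}{192364223}$ ($V = \frac{\left(-3375\right) \frac{1}{\frac{192364223}{60935280}}}{2} = \frac{\left(-3375\right) \frac{60935280}{192364223}}{2} = \frac{1}{2} \left(- \frac{205656570000}{192364223}\right) = - \frac{102828285000}{192364223} \approx -534.55$)
$\frac{1}{V} = \frac{1}{- \frac{102828285000}{192364223}} = - \frac{192364223}{102828285000}$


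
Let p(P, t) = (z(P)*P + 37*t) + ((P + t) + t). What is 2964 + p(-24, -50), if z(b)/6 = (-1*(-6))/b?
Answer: 1026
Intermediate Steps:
z(b) = 36/b (z(b) = 6*((-1*(-6))/b) = 6*(6/b) = 36/b)
p(P, t) = 36 + P + 39*t (p(P, t) = ((36/P)*P + 37*t) + ((P + t) + t) = (36 + 37*t) + (P + 2*t) = 36 + P + 39*t)
2964 + p(-24, -50) = 2964 + (36 - 24 + 39*(-50)) = 2964 + (36 - 24 - 1950) = 2964 - 1938 = 1026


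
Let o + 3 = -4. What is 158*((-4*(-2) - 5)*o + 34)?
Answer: 2054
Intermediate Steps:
o = -7 (o = -3 - 4 = -7)
158*((-4*(-2) - 5)*o + 34) = 158*((-4*(-2) - 5)*(-7) + 34) = 158*((8 - 5)*(-7) + 34) = 158*(3*(-7) + 34) = 158*(-21 + 34) = 158*13 = 2054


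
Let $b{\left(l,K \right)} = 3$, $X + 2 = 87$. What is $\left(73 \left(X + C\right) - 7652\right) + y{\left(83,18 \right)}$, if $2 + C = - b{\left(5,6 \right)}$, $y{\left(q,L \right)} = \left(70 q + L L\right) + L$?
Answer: $4340$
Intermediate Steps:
$X = 85$ ($X = -2 + 87 = 85$)
$y{\left(q,L \right)} = L + L^{2} + 70 q$ ($y{\left(q,L \right)} = \left(70 q + L^{2}\right) + L = \left(L^{2} + 70 q\right) + L = L + L^{2} + 70 q$)
$C = -5$ ($C = -2 - 3 = -5$)
$\left(73 \left(X + C\right) - 7652\right) + y{\left(83,18 \right)} = \left(73 \left(85 - 5\right) - 7652\right) + \left(18 + 18^{2} + 70 \cdot 83\right) = \left(73 \cdot 80 - 7652\right) + \left(18 + 324 + 5810\right) = \left(5840 - 7652\right) + 6152 = -1812 + 6152 = 4340$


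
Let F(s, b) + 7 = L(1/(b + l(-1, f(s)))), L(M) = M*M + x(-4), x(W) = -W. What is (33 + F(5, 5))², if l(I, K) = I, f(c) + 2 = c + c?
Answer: 231361/256 ≈ 903.75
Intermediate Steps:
f(c) = -2 + 2*c (f(c) = -2 + (c + c) = -2 + 2*c)
L(M) = 4 + M² (L(M) = M*M - 1*(-4) = M² + 4 = 4 + M²)
F(s, b) = -3 + (-1 + b)⁻² (F(s, b) = -7 + (4 + (1/(b - 1))²) = -7 + (4 + (1/(-1 + b))²) = -7 + (4 + (-1 + b)⁻²) = -3 + (-1 + b)⁻²)
(33 + F(5, 5))² = (33 + (-3 + (-1 + 5)⁻²))² = (33 + (-3 + 4⁻²))² = (33 + (-3 + 1/16))² = (33 - 47/16)² = (481/16)² = 231361/256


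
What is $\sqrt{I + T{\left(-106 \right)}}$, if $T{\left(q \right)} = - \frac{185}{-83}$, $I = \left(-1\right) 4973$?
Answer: $\frac{i \sqrt{34243642}}{83} \approx 70.504 i$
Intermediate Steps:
$I = -4973$
$T{\left(q \right)} = \frac{185}{83}$ ($T{\left(q \right)} = \left(-185\right) \left(- \frac{1}{83}\right) = \frac{185}{83}$)
$\sqrt{I + T{\left(-106 \right)}} = \sqrt{-4973 + \frac{185}{83}} = \sqrt{- \frac{412574}{83}} = \frac{i \sqrt{34243642}}{83}$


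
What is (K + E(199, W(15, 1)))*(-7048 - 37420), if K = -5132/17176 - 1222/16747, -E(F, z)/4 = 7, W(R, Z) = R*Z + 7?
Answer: 45363118005682/35955809 ≈ 1.2616e+6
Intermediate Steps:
W(R, Z) = 7 + R*Z
E(F, z) = -28 (E(F, z) = -4*7 = -28)
K = -26733669/71911618 (K = -5132*1/17176 - 1222*1/16747 = -1283/4294 - 1222/16747 = -26733669/71911618 ≈ -0.37176)
(K + E(199, W(15, 1)))*(-7048 - 37420) = (-26733669/71911618 - 28)*(-7048 - 37420) = -2040258973/71911618*(-44468) = 45363118005682/35955809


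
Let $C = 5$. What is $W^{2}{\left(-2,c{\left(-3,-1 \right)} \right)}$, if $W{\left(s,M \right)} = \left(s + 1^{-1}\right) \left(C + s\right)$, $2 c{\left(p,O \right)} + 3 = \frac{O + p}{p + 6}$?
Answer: $9$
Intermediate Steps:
$c{\left(p,O \right)} = - \frac{3}{2} + \frac{O + p}{2 \left(6 + p\right)}$ ($c{\left(p,O \right)} = - \frac{3}{2} + \frac{\left(O + p\right) \frac{1}{p + 6}}{2} = - \frac{3}{2} + \frac{\left(O + p\right) \frac{1}{6 + p}}{2} = - \frac{3}{2} + \frac{\frac{1}{6 + p} \left(O + p\right)}{2} = - \frac{3}{2} + \frac{O + p}{2 \left(6 + p\right)}$)
$W{\left(s,M \right)} = \left(1 + s\right) \left(5 + s\right)$ ($W{\left(s,M \right)} = \left(s + 1^{-1}\right) \left(5 + s\right) = \left(s + 1\right) \left(5 + s\right) = \left(1 + s\right) \left(5 + s\right)$)
$W^{2}{\left(-2,c{\left(-3,-1 \right)} \right)} = \left(5 + \left(-2\right)^{2} + 6 \left(-2\right)\right)^{2} = \left(5 + 4 - 12\right)^{2} = \left(-3\right)^{2} = 9$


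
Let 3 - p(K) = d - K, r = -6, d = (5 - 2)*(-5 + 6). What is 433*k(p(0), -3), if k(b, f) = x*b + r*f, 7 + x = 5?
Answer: 7794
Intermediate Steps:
d = 3 (d = 3*1 = 3)
x = -2 (x = -7 + 5 = -2)
p(K) = K (p(K) = 3 - (3 - K) = 3 + (-3 + K) = K)
k(b, f) = -6*f - 2*b (k(b, f) = -2*b - 6*f = -6*f - 2*b)
433*k(p(0), -3) = 433*(-6*(-3) - 2*0) = 433*(18 + 0) = 433*18 = 7794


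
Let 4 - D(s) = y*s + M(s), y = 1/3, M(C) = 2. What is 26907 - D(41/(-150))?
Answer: 12107209/450 ≈ 26905.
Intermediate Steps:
y = ⅓ ≈ 0.33333
D(s) = 2 - s/3 (D(s) = 4 - (s/3 + 2) = 4 - (2 + s/3) = 4 + (-2 - s/3) = 2 - s/3)
26907 - D(41/(-150)) = 26907 - (2 - 41/(3*(-150))) = 26907 - (2 - 41*(-1)/(3*150)) = 26907 - (2 - ⅓*(-41/150)) = 26907 - (2 + 41/450) = 26907 - 1*941/450 = 26907 - 941/450 = 12107209/450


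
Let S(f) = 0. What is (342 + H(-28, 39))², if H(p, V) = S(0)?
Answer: 116964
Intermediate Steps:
H(p, V) = 0
(342 + H(-28, 39))² = (342 + 0)² = 342² = 116964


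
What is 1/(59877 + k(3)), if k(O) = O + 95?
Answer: 1/59975 ≈ 1.6674e-5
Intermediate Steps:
k(O) = 95 + O
1/(59877 + k(3)) = 1/(59877 + (95 + 3)) = 1/(59877 + 98) = 1/59975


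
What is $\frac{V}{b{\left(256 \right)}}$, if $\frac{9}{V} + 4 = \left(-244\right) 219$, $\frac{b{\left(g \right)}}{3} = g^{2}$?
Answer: $- \frac{3}{3502243840} \approx -8.5659 \cdot 10^{-10}$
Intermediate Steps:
$b{\left(g \right)} = 3 g^{2}$
$V = - \frac{9}{53440}$ ($V = \frac{9}{-4 - 53436} = \frac{9}{-53440} = 9 \left(- \frac{1}{53440}\right) = - \frac{9}{53440} \approx -0.00016841$)
$\frac{V}{b{\left(256 \right)}} = - \frac{9}{53440 \cdot 3 \cdot 256^{2}} = - \frac{9}{53440 \cdot 3 \cdot 65536} = - \frac{9}{53440 \cdot 196608} = \left(- \frac{9}{53440}\right) \frac{1}{196608} = - \frac{3}{3502243840}$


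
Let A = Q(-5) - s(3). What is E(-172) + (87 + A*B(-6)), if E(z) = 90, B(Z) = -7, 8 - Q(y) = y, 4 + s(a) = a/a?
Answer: 65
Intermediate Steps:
s(a) = -3 (s(a) = -4 + a/a = -4 + 1 = -3)
Q(y) = 8 - y
A = 16 (A = (8 - 1*(-5)) - 1*(-3) = (8 + 5) + 3 = 13 + 3 = 16)
E(-172) + (87 + A*B(-6)) = 90 + (87 + 16*(-7)) = 90 + (87 - 112) = 90 - 25 = 65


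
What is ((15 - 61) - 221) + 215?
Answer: -52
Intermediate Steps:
((15 - 61) - 221) + 215 = (-46 - 221) + 215 = -267 + 215 = -52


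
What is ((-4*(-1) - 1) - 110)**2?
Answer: 11449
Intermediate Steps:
((-4*(-1) - 1) - 110)**2 = ((4 - 1) - 110)**2 = (3 - 110)**2 = (-107)**2 = 11449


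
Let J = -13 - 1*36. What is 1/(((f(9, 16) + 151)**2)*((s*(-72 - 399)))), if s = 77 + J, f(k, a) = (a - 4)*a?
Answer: -1/1551555012 ≈ -6.4451e-10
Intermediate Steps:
f(k, a) = a*(-4 + a) (f(k, a) = (-4 + a)*a = a*(-4 + a))
J = -49 (J = -13 - 36 = -49)
s = 28 (s = 77 - 49 = 28)
1/(((f(9, 16) + 151)**2)*((s*(-72 - 399)))) = 1/(((16*(-4 + 16) + 151)**2)*((28*(-72 - 399)))) = 1/(((16*12 + 151)**2)*((28*(-471)))) = 1/((192 + 151)**2*(-13188)) = -1/13188/343**2 = -1/13188/117649 = (1/117649)*(-1/13188) = -1/1551555012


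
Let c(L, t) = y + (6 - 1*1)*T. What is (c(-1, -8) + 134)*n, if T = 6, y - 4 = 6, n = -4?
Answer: -696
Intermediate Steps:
y = 10 (y = 4 + 6 = 10)
c(L, t) = 40 (c(L, t) = 10 + (6 - 1*1)*6 = 10 + (6 - 1)*6 = 10 + 5*6 = 10 + 30 = 40)
(c(-1, -8) + 134)*n = (40 + 134)*(-4) = 174*(-4) = -696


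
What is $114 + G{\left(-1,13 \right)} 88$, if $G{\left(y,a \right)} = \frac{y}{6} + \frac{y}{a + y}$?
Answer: $92$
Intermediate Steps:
$G{\left(y,a \right)} = \frac{y}{6} + \frac{y}{a + y}$ ($G{\left(y,a \right)} = y \frac{1}{6} + \frac{y}{a + y} = \frac{y}{6} + \frac{y}{a + y}$)
$114 + G{\left(-1,13 \right)} 88 = 114 + \frac{1}{6} \left(-1\right) \frac{1}{13 - 1} \left(6 + 13 - 1\right) 88 = 114 + \frac{1}{6} \left(-1\right) \frac{1}{12} \cdot 18 \cdot 88 = 114 - 22 = 92$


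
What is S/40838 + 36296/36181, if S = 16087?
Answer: 2064299795/1477559678 ≈ 1.3971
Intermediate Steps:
S/40838 + 36296/36181 = 16087/40838 + 36296/36181 = 2064299795/1477559678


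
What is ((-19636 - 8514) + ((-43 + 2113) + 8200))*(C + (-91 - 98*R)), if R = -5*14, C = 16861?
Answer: -422504400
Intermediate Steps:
R = -70
((-19636 - 8514) + ((-43 + 2113) + 8200))*(C + (-91 - 98*R)) = ((-19636 - 8514) + ((-43 + 2113) + 8200))*(16861 + (-91 - 98*(-70))) = (-28150 + (2070 + 8200))*(16861 + (-91 + 6860)) = (-28150 + 10270)*(16861 + 6769) = -17880*23630 = -422504400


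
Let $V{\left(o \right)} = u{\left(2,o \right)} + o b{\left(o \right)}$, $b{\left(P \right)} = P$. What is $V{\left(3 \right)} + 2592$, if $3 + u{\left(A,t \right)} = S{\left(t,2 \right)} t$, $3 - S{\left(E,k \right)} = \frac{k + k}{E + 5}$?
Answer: $\frac{5211}{2} \approx 2605.5$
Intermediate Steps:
$S{\left(E,k \right)} = 3 - \frac{2 k}{5 + E}$ ($S{\left(E,k \right)} = 3 - \frac{k + k}{E + 5} = 3 - \frac{2 k}{5 + E}$)
$u{\left(A,t \right)} = -3 + \frac{t \left(11 + 3 t\right)}{5 + t}$ ($u{\left(A,t \right)} = -3 + \frac{15 - 4 + 3 t}{5 + t} t = -3 + \frac{11 + 3 t}{5 + t} t = -3 + \frac{t \left(11 + 3 t\right)}{5 + t}$)
$V{\left(o \right)} = o^{2} + \frac{-15 + 3 o^{2} + 8 o}{5 + o}$ ($V{\left(o \right)} = \frac{-15 + 3 o^{2} + 8 o}{5 + o} + o o = \frac{-15 + 3 o^{2} + 8 o}{5 + o} + o^{2} = o^{2} + \frac{-15 + 3 o^{2} + 8 o}{5 + o}$)
$V{\left(3 \right)} + 2592 = \frac{-15 + 3^{3} + 8 \cdot 3 + 8 \cdot 3^{2}}{5 + 3} + 2592 = \frac{-15 + 27 + 24 + 8 \cdot 9}{8} + 2592 = \frac{-15 + 27 + 24 + 72}{8} + 2592 = \frac{1}{8} \cdot 108 + 2592 = \frac{27}{2} + 2592 = \frac{5211}{2}$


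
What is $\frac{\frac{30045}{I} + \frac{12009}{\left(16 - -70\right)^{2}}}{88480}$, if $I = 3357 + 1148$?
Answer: $\frac{55262673}{589612670080} \approx 9.3727 \cdot 10^{-5}$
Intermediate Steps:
$I = 4505$
$\frac{\frac{30045}{I} + \frac{12009}{\left(16 - -70\right)^{2}}}{88480} = \frac{\frac{30045}{4505} + \frac{12009}{\left(16 - -70\right)^{2}}}{88480} = \left(30045 \cdot \frac{1}{4505} + \frac{12009}{\left(16 + 70\right)^{2}}\right) \frac{1}{88480} = \left(\frac{6009}{901} + \frac{12009}{86^{2}}\right) \frac{1}{88480} = \left(\frac{6009}{901} + \frac{12009}{7396}\right) \frac{1}{88480} = \frac{55262673}{6663796} \cdot \frac{1}{88480} = \frac{55262673}{589612670080}$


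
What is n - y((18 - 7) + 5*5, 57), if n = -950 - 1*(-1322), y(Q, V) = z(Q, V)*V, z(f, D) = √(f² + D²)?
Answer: 372 - 171*√505 ≈ -3470.7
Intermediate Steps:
z(f, D) = √(D² + f²)
y(Q, V) = V*√(Q² + V²) (y(Q, V) = √(V² + Q²)*V = √(Q² + V²)*V = V*√(Q² + V²))
n = 372 (n = -950 + 1322 = 372)
n - y((18 - 7) + 5*5, 57) = 372 - 57*√(((18 - 7) + 5*5)² + 57²) = 372 - 57*√((11 + 25)² + 3249) = 372 - 57*√(36² + 3249) = 372 - 57*√(1296 + 3249) = 372 - 57*√4545 = 372 - 57*3*√505 = 372 - 171*√505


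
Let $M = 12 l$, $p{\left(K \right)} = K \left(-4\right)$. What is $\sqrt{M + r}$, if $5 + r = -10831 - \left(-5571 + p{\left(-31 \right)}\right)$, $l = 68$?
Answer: $i \sqrt{4573} \approx 67.624 i$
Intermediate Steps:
$p{\left(K \right)} = - 4 K$
$M = 816$ ($M = 12 \cdot 68 = 816$)
$r = -5389$ ($r = -5 - \left(5260 + 124\right) = -5 - 5384 = -5389$)
$\sqrt{M + r} = \sqrt{816 - 5389} = \sqrt{-4573} = i \sqrt{4573}$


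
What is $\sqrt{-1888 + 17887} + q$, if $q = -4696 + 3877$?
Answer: $-819 + \sqrt{15999} \approx -692.51$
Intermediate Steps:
$q = -819$
$\sqrt{-1888 + 17887} + q = \sqrt{-1888 + 17887} - 819 = \sqrt{15999} - 819 = -819 + \sqrt{15999}$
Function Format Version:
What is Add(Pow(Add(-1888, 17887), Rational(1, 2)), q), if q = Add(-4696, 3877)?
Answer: Add(-819, Pow(15999, Rational(1, 2))) ≈ -692.51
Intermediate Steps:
q = -819
Add(Pow(Add(-1888, 17887), Rational(1, 2)), q) = Add(Pow(Add(-1888, 17887), Rational(1, 2)), -819) = Add(Pow(15999, Rational(1, 2)), -819) = Add(-819, Pow(15999, Rational(1, 2)))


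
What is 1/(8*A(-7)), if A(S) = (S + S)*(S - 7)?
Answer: 1/1568 ≈ 0.00063775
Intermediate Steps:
A(S) = 2*S*(-7 + S) (A(S) = (2*S)*(-7 + S) = 2*S*(-7 + S))
1/(8*A(-7)) = 1/(8*(2*(-7)*(-7 - 7))) = 1/(8*(2*(-7)*(-14))) = 1/(8*196) = 1/1568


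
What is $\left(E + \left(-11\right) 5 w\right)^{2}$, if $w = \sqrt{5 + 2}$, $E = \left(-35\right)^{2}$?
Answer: $1521800 - 134750 \sqrt{7} \approx 1.1653 \cdot 10^{6}$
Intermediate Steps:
$E = 1225$
$w = \sqrt{7} \approx 2.6458$
$\left(E + \left(-11\right) 5 w\right)^{2} = \left(1225 + \left(-11\right) 5 \sqrt{7}\right)^{2} = \left(1225 - 55 \sqrt{7}\right)^{2}$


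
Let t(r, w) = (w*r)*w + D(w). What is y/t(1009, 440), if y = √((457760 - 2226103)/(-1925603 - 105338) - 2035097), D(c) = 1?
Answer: I*√8394204444624045894/396728891229341 ≈ 7.3029e-6*I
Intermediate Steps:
t(r, w) = 1 + r*w² (t(r, w) = (w*r)*w + 1 = (r*w)*w + 1 = r*w² + 1 = 1 + r*w²)
y = I*√8394204444624045894/2030941 (y = √(-1768343/(-2030941) - 2035097) = √(-1768343*(-1/2030941) - 2035097) = √(1768343/2030941 - 2035097) = √(-4133160167934/2030941) = I*√8394204444624045894/2030941 ≈ 1426.6*I)
y/t(1009, 440) = (I*√8394204444624045894/2030941)/(1 + 1009*440²) = (I*√8394204444624045894/2030941)/(1 + 1009*193600) = (I*√8394204444624045894/2030941)/(1 + 195342400) = (I*√8394204444624045894/2030941)/195342401 = (I*√8394204444624045894/2030941)*(1/195342401) = I*√8394204444624045894/396728891229341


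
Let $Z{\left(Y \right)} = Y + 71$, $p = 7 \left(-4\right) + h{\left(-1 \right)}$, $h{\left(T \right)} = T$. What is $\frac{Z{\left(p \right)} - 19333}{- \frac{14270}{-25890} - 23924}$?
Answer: $\frac{49944399}{61937809} \approx 0.80636$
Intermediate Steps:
$p = -29$ ($p = 7 \left(-4\right) - 1 = -28 - 1 = -29$)
$Z{\left(Y \right)} = 71 + Y$
$\frac{Z{\left(p \right)} - 19333}{- \frac{14270}{-25890} - 23924} = \frac{\left(71 - 29\right) - 19333}{- \frac{14270}{-25890} - 23924} = \frac{42 - 19333}{\left(-14270\right) \left(- \frac{1}{25890}\right) - 23924} = - \frac{19291}{\frac{1427}{2589} - 23924} = - \frac{19291}{- \frac{61937809}{2589}} = \left(-19291\right) \left(- \frac{2589}{61937809}\right) = \frac{49944399}{61937809}$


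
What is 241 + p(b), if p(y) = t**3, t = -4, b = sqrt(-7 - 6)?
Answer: 177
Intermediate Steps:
b = I*sqrt(13) (b = sqrt(-13) = I*sqrt(13) ≈ 3.6056*I)
p(y) = -64 (p(y) = (-4)**3 = -64)
241 + p(b) = 241 - 64 = 177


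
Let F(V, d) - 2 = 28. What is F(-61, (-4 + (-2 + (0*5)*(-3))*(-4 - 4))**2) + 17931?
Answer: 17961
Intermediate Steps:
F(V, d) = 30 (F(V, d) = 2 + 28 = 30)
F(-61, (-4 + (-2 + (0*5)*(-3))*(-4 - 4))**2) + 17931 = 30 + 17931 = 17961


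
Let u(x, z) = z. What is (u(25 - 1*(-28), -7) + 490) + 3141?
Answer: 3624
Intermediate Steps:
(u(25 - 1*(-28), -7) + 490) + 3141 = (-7 + 490) + 3141 = 483 + 3141 = 3624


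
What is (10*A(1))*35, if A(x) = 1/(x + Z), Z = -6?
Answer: -70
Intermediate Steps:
A(x) = 1/(-6 + x) (A(x) = 1/(x - 6) = 1/(-6 + x))
(10*A(1))*35 = (10/(-6 + 1))*35 = (10/(-5))*35 = (10*(-⅕))*35 = -2*35 = -70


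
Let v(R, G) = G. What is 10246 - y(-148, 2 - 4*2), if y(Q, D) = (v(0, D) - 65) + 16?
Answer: 10301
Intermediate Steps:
y(Q, D) = -49 + D (y(Q, D) = (D - 65) + 16 = (-65 + D) + 16 = -49 + D)
10246 - y(-148, 2 - 4*2) = 10246 - (-49 + (2 - 4*2)) = 10246 - (-49 + (2 - 8)) = 10246 - (-49 - 6) = 10246 - 1*(-55) = 10246 + 55 = 10301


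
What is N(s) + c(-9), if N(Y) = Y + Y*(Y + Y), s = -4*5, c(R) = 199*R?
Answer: -1011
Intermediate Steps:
s = -20
N(Y) = Y + 2*Y² (N(Y) = Y + Y*(2*Y) = Y + 2*Y²)
N(s) + c(-9) = -20*(1 + 2*(-20)) + 199*(-9) = -20*(1 - 40) - 1791 = -20*(-39) - 1791 = 780 - 1791 = -1011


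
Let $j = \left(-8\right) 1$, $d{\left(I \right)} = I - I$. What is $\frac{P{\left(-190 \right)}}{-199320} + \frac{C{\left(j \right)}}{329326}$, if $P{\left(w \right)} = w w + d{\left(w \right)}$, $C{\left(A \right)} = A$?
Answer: $- \frac{297256579}{1641031458} \approx -0.18114$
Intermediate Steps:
$d{\left(I \right)} = 0$
$j = -8$
$P{\left(w \right)} = w^{2}$ ($P{\left(w \right)} = w w + 0 = w^{2} + 0 = w^{2}$)
$\frac{P{\left(-190 \right)}}{-199320} + \frac{C{\left(j \right)}}{329326} = \frac{\left(-190\right)^{2}}{-199320} - \frac{8}{329326} = 36100 \left(- \frac{1}{199320}\right) - \frac{4}{164663} = - \frac{1805}{9966} - \frac{4}{164663} = - \frac{297256579}{1641031458}$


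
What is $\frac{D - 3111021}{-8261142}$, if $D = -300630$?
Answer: $\frac{1137217}{2753714} \approx 0.41298$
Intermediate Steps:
$\frac{D - 3111021}{-8261142} = \frac{-300630 - 3111021}{-8261142} = \left(-300630 - 3111021\right) \left(- \frac{1}{8261142}\right) = \left(-3411651\right) \left(- \frac{1}{8261142}\right) = \frac{1137217}{2753714}$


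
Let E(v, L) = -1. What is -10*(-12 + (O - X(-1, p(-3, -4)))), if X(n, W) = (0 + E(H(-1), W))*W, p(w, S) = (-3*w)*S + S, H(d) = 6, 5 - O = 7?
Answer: 540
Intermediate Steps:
O = -2 (O = 5 - 1*7 = 5 - 7 = -2)
p(w, S) = S - 3*S*w (p(w, S) = -3*S*w + S = S - 3*S*w)
X(n, W) = -W (X(n, W) = (0 - 1)*W = -W)
-10*(-12 + (O - X(-1, p(-3, -4)))) = -10*(-12 + (-2 - (-1)*(-4*(1 - 3*(-3))))) = -10*(-12 + (-2 - (-1)*(-4*(1 + 9)))) = -10*(-12 + (-2 - (-1)*(-4*10))) = -10*(-12 + (-2 - (-1)*(-40))) = -10*(-12 + (-2 - 1*40)) = -10*(-12 + (-2 - 40)) = -10*(-12 - 42) = -10*(-54) = 540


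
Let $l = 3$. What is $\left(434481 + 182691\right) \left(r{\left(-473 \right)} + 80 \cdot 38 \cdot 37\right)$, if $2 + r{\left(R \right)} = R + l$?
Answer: $69128201376$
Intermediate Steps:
$r{\left(R \right)} = 1 + R$ ($r{\left(R \right)} = -2 + \left(R + 3\right) = -2 + \left(3 + R\right) = 1 + R$)
$\left(434481 + 182691\right) \left(r{\left(-473 \right)} + 80 \cdot 38 \cdot 37\right) = \left(434481 + 182691\right) \left(\left(1 - 473\right) + 80 \cdot 38 \cdot 37\right) = 617172 \left(-472 + 3040 \cdot 37\right) = 617172 \left(-472 + 112480\right) = 617172 \cdot 112008 = 69128201376$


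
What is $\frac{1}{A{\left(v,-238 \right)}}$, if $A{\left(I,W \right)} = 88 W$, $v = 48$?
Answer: $- \frac{1}{20944} \approx -4.7746 \cdot 10^{-5}$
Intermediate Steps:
$\frac{1}{A{\left(v,-238 \right)}} = \frac{1}{88 \left(-238\right)} = \frac{1}{-20944} = - \frac{1}{20944}$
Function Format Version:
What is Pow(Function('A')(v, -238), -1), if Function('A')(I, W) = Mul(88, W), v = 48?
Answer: Rational(-1, 20944) ≈ -4.7746e-5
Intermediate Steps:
Pow(Function('A')(v, -238), -1) = Pow(Mul(88, -238), -1) = Pow(-20944, -1) = Rational(-1, 20944)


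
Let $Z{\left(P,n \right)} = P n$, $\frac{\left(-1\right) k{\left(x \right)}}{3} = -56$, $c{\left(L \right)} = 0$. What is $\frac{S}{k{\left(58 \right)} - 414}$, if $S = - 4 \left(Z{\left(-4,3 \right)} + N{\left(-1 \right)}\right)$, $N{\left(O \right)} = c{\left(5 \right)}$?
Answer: $- \frac{8}{41} \approx -0.19512$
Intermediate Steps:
$N{\left(O \right)} = 0$
$k{\left(x \right)} = 168$ ($k{\left(x \right)} = \left(-3\right) \left(-56\right) = 168$)
$S = 48$ ($S = - 4 \left(\left(-4\right) 3 + 0\right) = - 4 \left(-12 + 0\right) = \left(-4\right) \left(-12\right) = 48$)
$\frac{S}{k{\left(58 \right)} - 414} = \frac{48}{168 - 414} = \frac{48}{-246} = 48 \left(- \frac{1}{246}\right) = - \frac{8}{41}$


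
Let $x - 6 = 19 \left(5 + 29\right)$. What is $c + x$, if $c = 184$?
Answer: $836$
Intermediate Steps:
$x = 652$ ($x = 6 + 19 \left(5 + 29\right) = 6 + 19 \cdot 34 = 6 + 646 = 652$)
$c + x = 184 + 652 = 836$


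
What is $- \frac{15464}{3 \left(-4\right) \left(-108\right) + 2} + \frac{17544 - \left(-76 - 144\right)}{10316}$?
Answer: $- \frac{17058619}{1673771} \approx -10.192$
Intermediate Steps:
$- \frac{15464}{3 \left(-4\right) \left(-108\right) + 2} + \frac{17544 - \left(-76 - 144\right)}{10316} = - \frac{15464}{\left(-12\right) \left(-108\right) + 2} + \left(17544 - \left(-76 - 144\right)\right) \frac{1}{10316} = - \frac{15464}{1296 + 2} + \left(17544 - -220\right) \frac{1}{10316} = - \frac{15464}{1298} + \left(17544 + 220\right) \frac{1}{10316} = \left(-15464\right) \frac{1}{1298} + 17764 \cdot \frac{1}{10316} = - \frac{7732}{649} + \frac{4441}{2579} = - \frac{17058619}{1673771}$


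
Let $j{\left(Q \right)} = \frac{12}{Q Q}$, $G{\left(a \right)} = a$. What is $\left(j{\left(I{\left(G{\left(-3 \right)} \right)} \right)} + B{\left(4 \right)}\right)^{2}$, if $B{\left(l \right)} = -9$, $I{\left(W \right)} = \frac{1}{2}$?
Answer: $1521$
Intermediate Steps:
$I{\left(W \right)} = \frac{1}{2}$
$j{\left(Q \right)} = \frac{12}{Q^{2}}$
$\left(j{\left(I{\left(G{\left(-3 \right)} \right)} \right)} + B{\left(4 \right)}\right)^{2} = \left(12 \frac{1}{(\frac{1}{2})^{2}} - 9\right)^{2} = \left(12 \cdot 4 - 9\right)^{2} = \left(48 - 9\right)^{2} = 39^{2} = 1521$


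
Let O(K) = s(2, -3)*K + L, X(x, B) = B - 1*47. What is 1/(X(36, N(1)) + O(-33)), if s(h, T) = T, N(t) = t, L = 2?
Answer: 1/55 ≈ 0.018182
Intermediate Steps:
X(x, B) = -47 + B (X(x, B) = B - 47 = -47 + B)
O(K) = 2 - 3*K (O(K) = -3*K + 2 = 2 - 3*K)
1/(X(36, N(1)) + O(-33)) = 1/((-47 + 1) + (2 - 3*(-33))) = 1/(-46 + (2 + 99)) = 1/(-46 + 101) = 1/55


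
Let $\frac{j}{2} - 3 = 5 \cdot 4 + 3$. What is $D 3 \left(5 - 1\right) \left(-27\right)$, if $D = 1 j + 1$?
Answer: $-17172$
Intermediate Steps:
$j = 52$ ($j = 6 + 2 \left(5 \cdot 4 + 3\right) = 6 + 2 \left(20 + 3\right) = 6 + 2 \cdot 23 = 6 + 46 = 52$)
$D = 53$ ($D = 1 \cdot 52 + 1 = 52 + 1 = 53$)
$D 3 \left(5 - 1\right) \left(-27\right) = 53 \cdot 3 \left(5 - 1\right) \left(-27\right) = 53 \cdot 3 \cdot 4 \left(-27\right) = 53 \cdot 12 \left(-27\right) = 636 \left(-27\right) = -17172$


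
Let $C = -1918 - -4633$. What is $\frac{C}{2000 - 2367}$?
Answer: $- \frac{2715}{367} \approx -7.3978$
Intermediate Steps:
$C = 2715$ ($C = -1918 + 4633 = 2715$)
$\frac{C}{2000 - 2367} = \frac{2715}{2000 - 2367} = \frac{2715}{-367} = 2715 \left(- \frac{1}{367}\right) = - \frac{2715}{367}$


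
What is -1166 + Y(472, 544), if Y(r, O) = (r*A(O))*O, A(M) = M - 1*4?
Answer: 138653554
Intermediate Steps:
A(M) = -4 + M (A(M) = M - 4 = -4 + M)
Y(r, O) = O*r*(-4 + O) (Y(r, O) = (r*(-4 + O))*O = O*r*(-4 + O))
-1166 + Y(472, 544) = -1166 + 544*472*(-4 + 544) = -1166 + 544*472*540 = -1166 + 138654720 = 138653554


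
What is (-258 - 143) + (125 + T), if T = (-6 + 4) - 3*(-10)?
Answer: -248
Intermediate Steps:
T = 28 (T = -2 + 30 = 28)
(-258 - 143) + (125 + T) = (-258 - 143) + (125 + 28) = -401 + 153 = -248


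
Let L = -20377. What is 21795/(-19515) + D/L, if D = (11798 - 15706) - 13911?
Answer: -6425262/26510477 ≈ -0.24237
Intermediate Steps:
D = -17819 (D = -3908 - 13911 = -17819)
21795/(-19515) + D/L = 21795/(-19515) - 17819/(-20377) = 21795*(-1/19515) - 17819*(-1/20377) = -1453/1301 + 17819/20377 = -6425262/26510477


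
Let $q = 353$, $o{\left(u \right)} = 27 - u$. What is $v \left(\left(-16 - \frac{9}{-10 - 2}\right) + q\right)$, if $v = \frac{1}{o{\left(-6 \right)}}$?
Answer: $\frac{1351}{132} \approx 10.235$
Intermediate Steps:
$v = \frac{1}{33}$ ($v = \frac{1}{27 - -6} = \frac{1}{27 + 6} = \frac{1}{33} \approx 0.030303$)
$v \left(\left(-16 - \frac{9}{-10 - 2}\right) + q\right) = \frac{\left(-16 - \frac{9}{-10 - 2}\right) + 353}{33} = \frac{\left(-16 - \frac{9}{-12}\right) + 353}{33} = \frac{\left(-16 - - \frac{3}{4}\right) + 353}{33} = \frac{\left(-16 + \frac{3}{4}\right) + 353}{33} = \frac{- \frac{61}{4} + 353}{33} = \frac{1}{33} \cdot \frac{1351}{4} = \frac{1351}{132}$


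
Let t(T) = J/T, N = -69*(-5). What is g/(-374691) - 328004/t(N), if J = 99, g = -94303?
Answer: -1570390418429/1373867 ≈ -1.1430e+6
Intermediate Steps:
N = 345
t(T) = 99/T
g/(-374691) - 328004/t(N) = -94303/(-374691) - 328004/(99/345) = -94303*(-1/374691) - 328004/(99*(1/345)) = 94303/374691 - 328004/33/115 = 94303/374691 - 328004*115/33 = 94303/374691 - 37720460/33 = -1570390418429/1373867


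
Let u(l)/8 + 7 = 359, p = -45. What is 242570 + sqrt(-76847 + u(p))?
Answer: 242570 + I*sqrt(74031) ≈ 2.4257e+5 + 272.09*I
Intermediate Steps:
u(l) = 2816 (u(l) = -56 + 8*359 = -56 + 2872 = 2816)
242570 + sqrt(-76847 + u(p)) = 242570 + sqrt(-76847 + 2816) = 242570 + sqrt(-74031) = 242570 + I*sqrt(74031)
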